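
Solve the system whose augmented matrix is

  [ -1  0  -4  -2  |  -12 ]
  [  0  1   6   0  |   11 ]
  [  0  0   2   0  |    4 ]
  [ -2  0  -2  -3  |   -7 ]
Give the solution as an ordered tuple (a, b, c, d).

(-6, -1, 2, 5)

R1 ← -1·R1
  [  1  0   4   2  |  12 ]
  [  0  1   6   0  |  11 ]
  [  0  0   2   0  |   4 ]
  [ -2  0  -2  -3  |  -7 ]
R4 ← R4 + 2·R1
  [ 1  0  4  2  |  12 ]
  [ 0  1  6  0  |  11 ]
  [ 0  0  2  0  |   4 ]
  [ 0  0  6  1  |  17 ]
R3 ← 1/2·R3
  [ 1  0  4  2  |  12 ]
  [ 0  1  6  0  |  11 ]
  [ 0  0  1  0  |   2 ]
  [ 0  0  6  1  |  17 ]
R4 ← R4 − 6·R3
  [ 1  0  4  2  |  12 ]
  [ 0  1  6  0  |  11 ]
  [ 0  0  1  0  |   2 ]
  [ 0  0  0  1  |   5 ]
R1 ← R1 − 2·R4
  [ 1  0  4  0  |   2 ]
  [ 0  1  6  0  |  11 ]
  [ 0  0  1  0  |   2 ]
  [ 0  0  0  1  |   5 ]
R2 ← R2 − 6·R3
  [ 1  0  4  0  |   2 ]
  [ 0  1  0  0  |  -1 ]
  [ 0  0  1  0  |   2 ]
  [ 0  0  0  1  |   5 ]
R1 ← R1 − 4·R3
  [ 1  0  0  0  |  -6 ]
  [ 0  1  0  0  |  -1 ]
  [ 0  0  1  0  |   2 ]
  [ 0  0  0  1  |   5 ]
Reading off the last column: a = -6, b = -1, c = 2, d = 5.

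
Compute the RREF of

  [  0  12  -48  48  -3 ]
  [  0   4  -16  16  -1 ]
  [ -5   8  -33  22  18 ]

[[1, 0, 1/5, 2, -4], [0, 1, -4, 4, -1/4], [0, 0, 0, 0, 0]]

R1 <=> R3
  [ -5   8  -33  22  18 ]
  [  0   4  -16  16  -1 ]
  [  0  12  -48  48  -3 ]
R1 ← -1/5·R1
  [ 1  -8/5  33/5  -22/5  -18/5 ]
  [ 0     4   -16     16     -1 ]
  [ 0    12   -48     48     -3 ]
R2 ← 1/4·R2
  [ 1  -8/5  33/5  -22/5  -18/5 ]
  [ 0     1    -4      4   -1/4 ]
  [ 0    12   -48     48     -3 ]
R3 ← R3 − 12·R2
  [ 1  -8/5  33/5  -22/5  -18/5 ]
  [ 0     1    -4      4   -1/4 ]
  [ 0     0     0      0      0 ]
R1 ← R1 + 8/5·R2
  [ 1  0  1/5  2    -4 ]
  [ 0  1   -4  4  -1/4 ]
  [ 0  0    0  0     0 ]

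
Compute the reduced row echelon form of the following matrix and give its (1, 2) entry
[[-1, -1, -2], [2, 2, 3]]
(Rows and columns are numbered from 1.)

1

R1 -> -1·R1
R2 -> R2 − 2·R1
R2 -> -1·R2
R1 -> R1 − 2·R2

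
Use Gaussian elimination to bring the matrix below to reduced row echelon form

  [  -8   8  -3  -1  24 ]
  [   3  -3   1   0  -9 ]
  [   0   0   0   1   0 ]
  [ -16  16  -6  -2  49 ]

R1 ← -1/8·R1
  [   1  -1  3/8  1/8  -3 ]
  [   3  -3    1    0  -9 ]
  [   0   0    0    1   0 ]
  [ -16  16   -6   -2  49 ]
R2 ← R2 − 3·R1
  [   1  -1   3/8   1/8  -3 ]
  [   0   0  -1/8  -3/8   0 ]
  [   0   0     0     1   0 ]
  [ -16  16    -6    -2  49 ]
R4 ← R4 + 16·R1
  [ 1  -1   3/8   1/8  -3 ]
  [ 0   0  -1/8  -3/8   0 ]
  [ 0   0     0     1   0 ]
  [ 0   0     0     0   1 ]
R2 ← -8·R2
  [ 1  -1  3/8  1/8  -3 ]
  [ 0   0    1    3   0 ]
  [ 0   0    0    1   0 ]
  [ 0   0    0    0   1 ]
R1 ← R1 + 3·R4
  [ 1  -1  3/8  1/8  0 ]
  [ 0   0    1    3  0 ]
  [ 0   0    0    1  0 ]
  [ 0   0    0    0  1 ]
R2 ← R2 − 3·R3
  [ 1  -1  3/8  1/8  0 ]
  [ 0   0    1    0  0 ]
  [ 0   0    0    1  0 ]
  [ 0   0    0    0  1 ]
R1 ← R1 − 1/8·R3
  [ 1  -1  3/8  0  0 ]
  [ 0   0    1  0  0 ]
  [ 0   0    0  1  0 ]
  [ 0   0    0  0  1 ]
R1 ← R1 − 3/8·R2
  [ 1  -1  0  0  0 ]
  [ 0   0  1  0  0 ]
  [ 0   0  0  1  0 ]
  [ 0   0  0  0  1 ]

[[1, -1, 0, 0, 0], [0, 0, 1, 0, 0], [0, 0, 0, 1, 0], [0, 0, 0, 0, 1]]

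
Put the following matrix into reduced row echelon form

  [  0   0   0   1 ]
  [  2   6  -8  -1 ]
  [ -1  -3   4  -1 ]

[[1, 3, -4, 0], [0, 0, 0, 1], [0, 0, 0, 0]]

R1 <=> R2
R1 → 1/2·R1
R3 → R3 + R1
R3 → R3 + 3/2·R2
R1 → R1 + 1/2·R2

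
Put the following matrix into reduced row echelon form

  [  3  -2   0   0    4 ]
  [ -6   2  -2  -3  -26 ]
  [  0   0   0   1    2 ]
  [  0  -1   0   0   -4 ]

r1 ← 1/3·r1
r2 ← r2 + 6·r1
r2 ← -1/2·r2
r4 ← r4 + r2
r3 <-> r4
r3 ← r3 − 3/2·r4
r2 ← r2 − 3/2·r4
r2 ← r2 − r3
r1 ← r1 + 2/3·r2

[[1, 0, 0, 0, 4], [0, 1, 0, 0, 4], [0, 0, 1, 0, 2], [0, 0, 0, 1, 2]]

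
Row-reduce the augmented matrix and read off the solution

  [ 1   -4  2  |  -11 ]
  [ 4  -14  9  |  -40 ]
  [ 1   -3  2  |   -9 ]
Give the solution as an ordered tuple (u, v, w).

(-3, 2, 0)

R2 ← R2 − 4·R1
R3 ← R3 − R1
R2 ← 1/2·R2
R3 ← R3 − R2
R3 ← -2·R3
R2 ← R2 − 1/2·R3
R1 ← R1 − 2·R3
R1 ← R1 + 4·R2
Reading off the last column: u = -3, v = 2, w = 0.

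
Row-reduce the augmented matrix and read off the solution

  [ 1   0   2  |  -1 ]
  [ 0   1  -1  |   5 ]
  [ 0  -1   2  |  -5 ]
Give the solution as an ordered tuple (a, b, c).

r3 → r3 + r2
r2 → r2 + r3
r1 → r1 − 2·r3
Reading off the last column: a = -1, b = 5, c = 0.

(-1, 5, 0)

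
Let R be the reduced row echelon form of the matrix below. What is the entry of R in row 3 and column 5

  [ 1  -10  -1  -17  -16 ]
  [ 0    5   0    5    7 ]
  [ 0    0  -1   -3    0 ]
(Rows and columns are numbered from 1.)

ρ2 -> 1/5·ρ2
  [ 1  -10  -1  -17  -16 ]
  [ 0    1   0    1  7/5 ]
  [ 0    0  -1   -3    0 ]
ρ3 -> -1·ρ3
  [ 1  -10  -1  -17  -16 ]
  [ 0    1   0    1  7/5 ]
  [ 0    0   1    3    0 ]
ρ1 -> ρ1 + ρ3
  [ 1  -10  0  -14  -16 ]
  [ 0    1  0    1  7/5 ]
  [ 0    0  1    3    0 ]
ρ1 -> ρ1 + 10·ρ2
  [ 1  0  0  -4   -2 ]
  [ 0  1  0   1  7/5 ]
  [ 0  0  1   3    0 ]

0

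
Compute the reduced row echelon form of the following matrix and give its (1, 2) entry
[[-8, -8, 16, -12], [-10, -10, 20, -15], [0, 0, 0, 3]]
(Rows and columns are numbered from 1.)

1

R1 := -1/8·R1
R2 := R2 + 10·R1
R2 <-> R3
R2 := 1/3·R2
R1 := R1 − 3/2·R2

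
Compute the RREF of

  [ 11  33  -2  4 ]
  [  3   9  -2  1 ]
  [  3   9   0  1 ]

ρ1 ← 1/11·ρ1
  [ 1  3  -2/11  4/11 ]
  [ 3  9     -2     1 ]
  [ 3  9      0     1 ]
ρ2 ← ρ2 − 3·ρ1
  [ 1  3   -2/11   4/11 ]
  [ 0  0  -16/11  -1/11 ]
  [ 3  9       0      1 ]
ρ3 ← ρ3 − 3·ρ1
  [ 1  3   -2/11   4/11 ]
  [ 0  0  -16/11  -1/11 ]
  [ 0  0    6/11  -1/11 ]
ρ2 ← -11/16·ρ2
  [ 1  3  -2/11   4/11 ]
  [ 0  0      1   1/16 ]
  [ 0  0   6/11  -1/11 ]
ρ3 ← ρ3 − 6/11·ρ2
  [ 1  3  -2/11  4/11 ]
  [ 0  0      1  1/16 ]
  [ 0  0      0  -1/8 ]
ρ3 ← -8·ρ3
  [ 1  3  -2/11  4/11 ]
  [ 0  0      1  1/16 ]
  [ 0  0      0     1 ]
ρ2 ← ρ2 − 1/16·ρ3
  [ 1  3  -2/11  4/11 ]
  [ 0  0      1     0 ]
  [ 0  0      0     1 ]
ρ1 ← ρ1 − 4/11·ρ3
  [ 1  3  -2/11  0 ]
  [ 0  0      1  0 ]
  [ 0  0      0  1 ]
ρ1 ← ρ1 + 2/11·ρ2
  [ 1  3  0  0 ]
  [ 0  0  1  0 ]
  [ 0  0  0  1 ]

[[1, 3, 0, 0], [0, 0, 1, 0], [0, 0, 0, 1]]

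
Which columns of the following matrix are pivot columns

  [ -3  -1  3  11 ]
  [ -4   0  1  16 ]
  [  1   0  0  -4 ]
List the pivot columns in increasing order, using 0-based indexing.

0, 1, 2

ρ1 → -1/3·ρ1
ρ2 → ρ2 + 4·ρ1
ρ3 → ρ3 − ρ1
ρ2 → 3/4·ρ2
ρ3 → ρ3 + 1/3·ρ2
ρ3 → 4·ρ3
ρ2 → ρ2 + 9/4·ρ3
ρ1 → ρ1 + ρ3
ρ1 → ρ1 − 1/3·ρ2
Pivot columns are the columns containing a leading 1.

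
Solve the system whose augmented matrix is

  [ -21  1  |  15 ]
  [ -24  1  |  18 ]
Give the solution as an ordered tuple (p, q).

ρ1 → -1/21·ρ1
  [   1  -1/21  |  -5/7 ]
  [ -24      1  |    18 ]
ρ2 → ρ2 + 24·ρ1
  [ 1  -1/21  |  -5/7 ]
  [ 0   -1/7  |   6/7 ]
ρ2 → -7·ρ2
  [ 1  -1/21  |  -5/7 ]
  [ 0      1  |    -6 ]
ρ1 → ρ1 + 1/21·ρ2
  [ 1  0  |  -1 ]
  [ 0  1  |  -6 ]
Reading off the last column: p = -1, q = -6.

(-1, -6)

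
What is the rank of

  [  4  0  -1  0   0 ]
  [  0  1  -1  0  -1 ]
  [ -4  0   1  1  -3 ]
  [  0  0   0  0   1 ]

ρ1 ← 1/4·ρ1
  [  1  0  -1/4  0   0 ]
  [  0  1    -1  0  -1 ]
  [ -4  0     1  1  -3 ]
  [  0  0     0  0   1 ]
ρ3 ← ρ3 + 4·ρ1
  [ 1  0  -1/4  0   0 ]
  [ 0  1    -1  0  -1 ]
  [ 0  0     0  1  -3 ]
  [ 0  0     0  0   1 ]
ρ3 ← ρ3 + 3·ρ4
  [ 1  0  -1/4  0   0 ]
  [ 0  1    -1  0  -1 ]
  [ 0  0     0  1   0 ]
  [ 0  0     0  0   1 ]
ρ2 ← ρ2 + ρ4
  [ 1  0  -1/4  0  0 ]
  [ 0  1    -1  0  0 ]
  [ 0  0     0  1  0 ]
  [ 0  0     0  0  1 ]
The reduced form has 4 nonzero rows.

rank = 4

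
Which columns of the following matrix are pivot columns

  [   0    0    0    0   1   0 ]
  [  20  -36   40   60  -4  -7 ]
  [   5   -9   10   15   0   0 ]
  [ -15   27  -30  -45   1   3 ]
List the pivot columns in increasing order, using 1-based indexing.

1, 5, 6

R1 <-> R2
  [  20  -36   40   60  -4  -7 ]
  [   0    0    0    0   1   0 ]
  [   5   -9   10   15   0   0 ]
  [ -15   27  -30  -45   1   3 ]
R1 -> 1/20·R1
  [   1  -9/5    2    3  -1/5  -7/20 ]
  [   0     0    0    0     1      0 ]
  [   5    -9   10   15     0      0 ]
  [ -15    27  -30  -45     1      3 ]
R3 -> R3 − 5·R1
  [   1  -9/5    2    3  -1/5  -7/20 ]
  [   0     0    0    0     1      0 ]
  [   0     0    0    0     1    7/4 ]
  [ -15    27  -30  -45     1      3 ]
R4 -> R4 + 15·R1
  [ 1  -9/5  2  3  -1/5  -7/20 ]
  [ 0     0  0  0     1      0 ]
  [ 0     0  0  0     1    7/4 ]
  [ 0     0  0  0    -2   -9/4 ]
R3 -> R3 − R2
  [ 1  -9/5  2  3  -1/5  -7/20 ]
  [ 0     0  0  0     1      0 ]
  [ 0     0  0  0     0    7/4 ]
  [ 0     0  0  0    -2   -9/4 ]
R4 -> R4 + 2·R2
  [ 1  -9/5  2  3  -1/5  -7/20 ]
  [ 0     0  0  0     1      0 ]
  [ 0     0  0  0     0    7/4 ]
  [ 0     0  0  0     0   -9/4 ]
R3 -> 4/7·R3
  [ 1  -9/5  2  3  -1/5  -7/20 ]
  [ 0     0  0  0     1      0 ]
  [ 0     0  0  0     0      1 ]
  [ 0     0  0  0     0   -9/4 ]
R4 -> R4 + 9/4·R3
  [ 1  -9/5  2  3  -1/5  -7/20 ]
  [ 0     0  0  0     1      0 ]
  [ 0     0  0  0     0      1 ]
  [ 0     0  0  0     0      0 ]
R1 -> R1 + 7/20·R3
  [ 1  -9/5  2  3  -1/5  0 ]
  [ 0     0  0  0     1  0 ]
  [ 0     0  0  0     0  1 ]
  [ 0     0  0  0     0  0 ]
R1 -> R1 + 1/5·R2
  [ 1  -9/5  2  3  0  0 ]
  [ 0     0  0  0  1  0 ]
  [ 0     0  0  0  0  1 ]
  [ 0     0  0  0  0  0 ]
Pivot columns are the columns containing a leading 1.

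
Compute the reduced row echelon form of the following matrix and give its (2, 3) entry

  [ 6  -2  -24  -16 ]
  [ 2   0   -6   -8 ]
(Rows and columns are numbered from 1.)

3

R1 := 1/6·R1
  [ 1  -1/3  -4  -8/3 ]
  [ 2     0  -6    -8 ]
R2 := R2 − 2·R1
  [ 1  -1/3  -4  -8/3 ]
  [ 0   2/3   2  -8/3 ]
R2 := 3/2·R2
  [ 1  -1/3  -4  -8/3 ]
  [ 0     1   3    -4 ]
R1 := R1 + 1/3·R2
  [ 1  0  -3  -4 ]
  [ 0  1   3  -4 ]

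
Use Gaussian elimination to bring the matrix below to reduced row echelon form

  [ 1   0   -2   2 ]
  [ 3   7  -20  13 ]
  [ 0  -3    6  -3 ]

R2 → R2 − 3·R1
  [ 1   0   -2   2 ]
  [ 0   7  -14   7 ]
  [ 0  -3    6  -3 ]
R2 → 1/7·R2
  [ 1   0  -2   2 ]
  [ 0   1  -2   1 ]
  [ 0  -3   6  -3 ]
R3 → R3 + 3·R2
  [ 1  0  -2  2 ]
  [ 0  1  -2  1 ]
  [ 0  0   0  0 ]

[[1, 0, -2, 2], [0, 1, -2, 1], [0, 0, 0, 0]]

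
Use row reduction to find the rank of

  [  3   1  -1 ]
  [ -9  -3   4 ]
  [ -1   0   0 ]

rank = 3

Multiply R1 by 1/3.
  [  1  1/3  -1/3 ]
  [ -9   -3     4 ]
  [ -1    0     0 ]
Add 9 times R1 to R2.
  [  1  1/3  -1/3 ]
  [  0    0     1 ]
  [ -1    0     0 ]
Add R1 to R3.
  [ 1  1/3  -1/3 ]
  [ 0    0     1 ]
  [ 0  1/3  -1/3 ]
Swap R2 and R3.
  [ 1  1/3  -1/3 ]
  [ 0  1/3  -1/3 ]
  [ 0    0     1 ]
Multiply R2 by 3.
  [ 1  1/3  -1/3 ]
  [ 0    1    -1 ]
  [ 0    0     1 ]
Add R3 to R2.
  [ 1  1/3  -1/3 ]
  [ 0    1     0 ]
  [ 0    0     1 ]
Add 1/3 times R3 to R1.
  [ 1  1/3  0 ]
  [ 0    1  0 ]
  [ 0    0  1 ]
Subtract 1/3 times R2 from R1.
  [ 1  0  0 ]
  [ 0  1  0 ]
  [ 0  0  1 ]
The reduced form has 3 nonzero rows.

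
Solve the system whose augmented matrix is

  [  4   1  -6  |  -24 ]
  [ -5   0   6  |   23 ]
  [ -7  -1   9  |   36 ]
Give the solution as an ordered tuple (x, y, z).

R1 → 1/4·R1
  [  1  1/4  -3/2  |  -6 ]
  [ -5    0     6  |  23 ]
  [ -7   -1     9  |  36 ]
R2 → R2 + 5·R1
  [  1  1/4  -3/2  |  -6 ]
  [  0  5/4  -3/2  |  -7 ]
  [ -7   -1     9  |  36 ]
R3 → R3 + 7·R1
  [ 1  1/4  -3/2  |  -6 ]
  [ 0  5/4  -3/2  |  -7 ]
  [ 0  3/4  -3/2  |  -6 ]
R2 → 4/5·R2
  [ 1  1/4  -3/2  |     -6 ]
  [ 0    1  -6/5  |  -28/5 ]
  [ 0  3/4  -3/2  |     -6 ]
R3 → R3 − 3/4·R2
  [ 1  1/4  -3/2  |     -6 ]
  [ 0    1  -6/5  |  -28/5 ]
  [ 0    0  -3/5  |   -9/5 ]
R3 → -5/3·R3
  [ 1  1/4  -3/2  |     -6 ]
  [ 0    1  -6/5  |  -28/5 ]
  [ 0    0     1  |      3 ]
R2 → R2 + 6/5·R3
  [ 1  1/4  -3/2  |  -6 ]
  [ 0    1     0  |  -2 ]
  [ 0    0     1  |   3 ]
R1 → R1 + 3/2·R3
  [ 1  1/4  0  |  -3/2 ]
  [ 0    1  0  |    -2 ]
  [ 0    0  1  |     3 ]
R1 → R1 − 1/4·R2
  [ 1  0  0  |  -1 ]
  [ 0  1  0  |  -2 ]
  [ 0  0  1  |   3 ]
Reading off the last column: x = -1, y = -2, z = 3.

(-1, -2, 3)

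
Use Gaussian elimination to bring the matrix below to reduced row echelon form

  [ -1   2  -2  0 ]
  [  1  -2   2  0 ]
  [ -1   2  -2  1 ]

R1 -> -1·R1
R2 -> R2 − R1
R3 -> R3 + R1
R2 <-> R3

[[1, -2, 2, 0], [0, 0, 0, 1], [0, 0, 0, 0]]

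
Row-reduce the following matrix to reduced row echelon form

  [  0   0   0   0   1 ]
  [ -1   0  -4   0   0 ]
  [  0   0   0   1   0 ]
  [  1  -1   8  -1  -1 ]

r1 <=> r2
  [ -1   0  -4   0   0 ]
  [  0   0   0   0   1 ]
  [  0   0   0   1   0 ]
  [  1  -1   8  -1  -1 ]
r1 := -1·r1
  [ 1   0  4   0   0 ]
  [ 0   0  0   0   1 ]
  [ 0   0  0   1   0 ]
  [ 1  -1  8  -1  -1 ]
r4 := r4 − r1
  [ 1   0  4   0   0 ]
  [ 0   0  0   0   1 ]
  [ 0   0  0   1   0 ]
  [ 0  -1  4  -1  -1 ]
r2 <=> r4
  [ 1   0  4   0   0 ]
  [ 0  -1  4  -1  -1 ]
  [ 0   0  0   1   0 ]
  [ 0   0  0   0   1 ]
r2 := -1·r2
  [ 1  0   4  0  0 ]
  [ 0  1  -4  1  1 ]
  [ 0  0   0  1  0 ]
  [ 0  0   0  0  1 ]
r2 := r2 − r4
  [ 1  0   4  0  0 ]
  [ 0  1  -4  1  0 ]
  [ 0  0   0  1  0 ]
  [ 0  0   0  0  1 ]
r2 := r2 − r3
  [ 1  0   4  0  0 ]
  [ 0  1  -4  0  0 ]
  [ 0  0   0  1  0 ]
  [ 0  0   0  0  1 ]

[[1, 0, 4, 0, 0], [0, 1, -4, 0, 0], [0, 0, 0, 1, 0], [0, 0, 0, 0, 1]]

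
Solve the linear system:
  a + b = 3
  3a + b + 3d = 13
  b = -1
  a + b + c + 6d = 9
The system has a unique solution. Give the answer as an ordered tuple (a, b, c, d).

Form the augmented matrix and row-reduce:
  [ 1  1  0  0  |   3 ]
  [ 3  1  0  3  |  13 ]
  [ 0  1  0  0  |  -1 ]
  [ 1  1  1  6  |   9 ]
Subtract 3 times r1 from r2.
  [ 1   1  0  0  |   3 ]
  [ 0  -2  0  3  |   4 ]
  [ 0   1  0  0  |  -1 ]
  [ 1   1  1  6  |   9 ]
Subtract r1 from r4.
  [ 1   1  0  0  |   3 ]
  [ 0  -2  0  3  |   4 ]
  [ 0   1  0  0  |  -1 ]
  [ 0   0  1  6  |   6 ]
Multiply r2 by -1/2.
  [ 1  1  0     0  |   3 ]
  [ 0  1  0  -3/2  |  -2 ]
  [ 0  1  0     0  |  -1 ]
  [ 0  0  1     6  |   6 ]
Subtract r2 from r3.
  [ 1  1  0     0  |   3 ]
  [ 0  1  0  -3/2  |  -2 ]
  [ 0  0  0   3/2  |   1 ]
  [ 0  0  1     6  |   6 ]
Swap r3 and r4.
  [ 1  1  0     0  |   3 ]
  [ 0  1  0  -3/2  |  -2 ]
  [ 0  0  1     6  |   6 ]
  [ 0  0  0   3/2  |   1 ]
Multiply r4 by 2/3.
  [ 1  1  0     0  |    3 ]
  [ 0  1  0  -3/2  |   -2 ]
  [ 0  0  1     6  |    6 ]
  [ 0  0  0     1  |  2/3 ]
Subtract 6 times r4 from r3.
  [ 1  1  0     0  |    3 ]
  [ 0  1  0  -3/2  |   -2 ]
  [ 0  0  1     0  |    2 ]
  [ 0  0  0     1  |  2/3 ]
Add 3/2 times r4 to r2.
  [ 1  1  0  0  |    3 ]
  [ 0  1  0  0  |   -1 ]
  [ 0  0  1  0  |    2 ]
  [ 0  0  0  1  |  2/3 ]
Subtract r2 from r1.
  [ 1  0  0  0  |    4 ]
  [ 0  1  0  0  |   -1 ]
  [ 0  0  1  0  |    2 ]
  [ 0  0  0  1  |  2/3 ]
Reading off the last column: a = 4, b = -1, c = 2, d = 2/3.

(4, -1, 2, 2/3)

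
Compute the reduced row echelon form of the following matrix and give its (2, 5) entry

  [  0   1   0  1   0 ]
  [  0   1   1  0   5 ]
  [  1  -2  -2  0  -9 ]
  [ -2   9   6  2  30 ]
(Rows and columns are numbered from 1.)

Swap r1 and r3.
  [  1  -2  -2  0  -9 ]
  [  0   1   1  0   5 ]
  [  0   1   0  1   0 ]
  [ -2   9   6  2  30 ]
Add 2 times r1 to r4.
  [ 1  -2  -2  0  -9 ]
  [ 0   1   1  0   5 ]
  [ 0   1   0  1   0 ]
  [ 0   5   2  2  12 ]
Subtract r2 from r3.
  [ 1  -2  -2  0  -9 ]
  [ 0   1   1  0   5 ]
  [ 0   0  -1  1  -5 ]
  [ 0   5   2  2  12 ]
Subtract 5 times r2 from r4.
  [ 1  -2  -2  0   -9 ]
  [ 0   1   1  0    5 ]
  [ 0   0  -1  1   -5 ]
  [ 0   0  -3  2  -13 ]
Multiply r3 by -1.
  [ 1  -2  -2   0   -9 ]
  [ 0   1   1   0    5 ]
  [ 0   0   1  -1    5 ]
  [ 0   0  -3   2  -13 ]
Add 3 times r3 to r4.
  [ 1  -2  -2   0  -9 ]
  [ 0   1   1   0   5 ]
  [ 0   0   1  -1   5 ]
  [ 0   0   0  -1   2 ]
Multiply r4 by -1.
  [ 1  -2  -2   0  -9 ]
  [ 0   1   1   0   5 ]
  [ 0   0   1  -1   5 ]
  [ 0   0   0   1  -2 ]
Add r4 to r3.
  [ 1  -2  -2  0  -9 ]
  [ 0   1   1  0   5 ]
  [ 0   0   1  0   3 ]
  [ 0   0   0  1  -2 ]
Subtract r3 from r2.
  [ 1  -2  -2  0  -9 ]
  [ 0   1   0  0   2 ]
  [ 0   0   1  0   3 ]
  [ 0   0   0  1  -2 ]
Add 2 times r3 to r1.
  [ 1  -2  0  0  -3 ]
  [ 0   1  0  0   2 ]
  [ 0   0  1  0   3 ]
  [ 0   0  0  1  -2 ]
Add 2 times r2 to r1.
  [ 1  0  0  0   1 ]
  [ 0  1  0  0   2 ]
  [ 0  0  1  0   3 ]
  [ 0  0  0  1  -2 ]

2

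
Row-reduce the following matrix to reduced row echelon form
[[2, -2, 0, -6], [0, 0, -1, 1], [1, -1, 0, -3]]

[[1, -1, 0, -3], [0, 0, 1, -1], [0, 0, 0, 0]]

R1 -> 1/2·R1
  [ 1  -1   0  -3 ]
  [ 0   0  -1   1 ]
  [ 1  -1   0  -3 ]
R3 -> R3 − R1
  [ 1  -1   0  -3 ]
  [ 0   0  -1   1 ]
  [ 0   0   0   0 ]
R2 -> -1·R2
  [ 1  -1  0  -3 ]
  [ 0   0  1  -1 ]
  [ 0   0  0   0 ]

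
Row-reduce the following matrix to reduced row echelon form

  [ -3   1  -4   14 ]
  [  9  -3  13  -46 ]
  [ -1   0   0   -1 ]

[[1, 0, 0, 1], [0, 1, 0, 1], [0, 0, 1, -4]]

R1 → -1/3·R1
  [  1  -1/3  4/3  -14/3 ]
  [  9    -3   13    -46 ]
  [ -1     0    0     -1 ]
R2 → R2 − 9·R1
  [  1  -1/3  4/3  -14/3 ]
  [  0     0    1     -4 ]
  [ -1     0    0     -1 ]
R3 → R3 + R1
  [ 1  -1/3  4/3  -14/3 ]
  [ 0     0    1     -4 ]
  [ 0  -1/3  4/3  -17/3 ]
R2 <=> R3
  [ 1  -1/3  4/3  -14/3 ]
  [ 0  -1/3  4/3  -17/3 ]
  [ 0     0    1     -4 ]
R2 → -3·R2
  [ 1  -1/3  4/3  -14/3 ]
  [ 0     1   -4     17 ]
  [ 0     0    1     -4 ]
R2 → R2 + 4·R3
  [ 1  -1/3  4/3  -14/3 ]
  [ 0     1    0      1 ]
  [ 0     0    1     -4 ]
R1 → R1 − 4/3·R3
  [ 1  -1/3  0  2/3 ]
  [ 0     1  0    1 ]
  [ 0     0  1   -4 ]
R1 → R1 + 1/3·R2
  [ 1  0  0   1 ]
  [ 0  1  0   1 ]
  [ 0  0  1  -4 ]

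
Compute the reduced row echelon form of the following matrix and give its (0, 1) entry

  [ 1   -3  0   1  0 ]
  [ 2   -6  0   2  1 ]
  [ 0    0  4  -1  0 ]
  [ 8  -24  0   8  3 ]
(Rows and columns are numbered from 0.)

Subtract 2 times R1 from R2.
Subtract 8 times R1 from R4.
Swap R2 and R3.
Multiply R2 by 1/4.
Subtract 3 times R3 from R4.

-3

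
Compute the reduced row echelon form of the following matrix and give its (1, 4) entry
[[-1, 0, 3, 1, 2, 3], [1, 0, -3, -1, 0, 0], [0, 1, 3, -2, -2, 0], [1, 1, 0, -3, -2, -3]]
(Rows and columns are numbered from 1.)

Multiply r1 by -1.
  [ 1  0  -3  -1  -2  -3 ]
  [ 1  0  -3  -1   0   0 ]
  [ 0  1   3  -2  -2   0 ]
  [ 1  1   0  -3  -2  -3 ]
Subtract r1 from r2.
  [ 1  0  -3  -1  -2  -3 ]
  [ 0  0   0   0   2   3 ]
  [ 0  1   3  -2  -2   0 ]
  [ 1  1   0  -3  -2  -3 ]
Subtract r1 from r4.
  [ 1  0  -3  -1  -2  -3 ]
  [ 0  0   0   0   2   3 ]
  [ 0  1   3  -2  -2   0 ]
  [ 0  1   3  -2   0   0 ]
Swap r2 and r3.
  [ 1  0  -3  -1  -2  -3 ]
  [ 0  1   3  -2  -2   0 ]
  [ 0  0   0   0   2   3 ]
  [ 0  1   3  -2   0   0 ]
Subtract r2 from r4.
  [ 1  0  -3  -1  -2  -3 ]
  [ 0  1   3  -2  -2   0 ]
  [ 0  0   0   0   2   3 ]
  [ 0  0   0   0   2   0 ]
Multiply r3 by 1/2.
  [ 1  0  -3  -1  -2   -3 ]
  [ 0  1   3  -2  -2    0 ]
  [ 0  0   0   0   1  3/2 ]
  [ 0  0   0   0   2    0 ]
Subtract 2 times r3 from r4.
  [ 1  0  -3  -1  -2   -3 ]
  [ 0  1   3  -2  -2    0 ]
  [ 0  0   0   0   1  3/2 ]
  [ 0  0   0   0   0   -3 ]
Multiply r4 by -1/3.
  [ 1  0  -3  -1  -2   -3 ]
  [ 0  1   3  -2  -2    0 ]
  [ 0  0   0   0   1  3/2 ]
  [ 0  0   0   0   0    1 ]
Subtract 3/2 times r4 from r3.
  [ 1  0  -3  -1  -2  -3 ]
  [ 0  1   3  -2  -2   0 ]
  [ 0  0   0   0   1   0 ]
  [ 0  0   0   0   0   1 ]
Add 3 times r4 to r1.
  [ 1  0  -3  -1  -2  0 ]
  [ 0  1   3  -2  -2  0 ]
  [ 0  0   0   0   1  0 ]
  [ 0  0   0   0   0  1 ]
Add 2 times r3 to r2.
  [ 1  0  -3  -1  -2  0 ]
  [ 0  1   3  -2   0  0 ]
  [ 0  0   0   0   1  0 ]
  [ 0  0   0   0   0  1 ]
Add 2 times r3 to r1.
  [ 1  0  -3  -1  0  0 ]
  [ 0  1   3  -2  0  0 ]
  [ 0  0   0   0  1  0 ]
  [ 0  0   0   0  0  1 ]

-1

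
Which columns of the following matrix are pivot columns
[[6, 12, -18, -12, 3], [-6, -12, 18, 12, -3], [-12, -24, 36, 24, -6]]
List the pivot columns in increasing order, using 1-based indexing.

R1 := 1/6·R1
  [   1    2  -3  -2  1/2 ]
  [  -6  -12  18  12   -3 ]
  [ -12  -24  36  24   -6 ]
R2 := R2 + 6·R1
  [   1    2  -3  -2  1/2 ]
  [   0    0   0   0    0 ]
  [ -12  -24  36  24   -6 ]
R3 := R3 + 12·R1
  [ 1  2  -3  -2  1/2 ]
  [ 0  0   0   0    0 ]
  [ 0  0   0   0    0 ]
Pivot columns are the columns containing a leading 1.

1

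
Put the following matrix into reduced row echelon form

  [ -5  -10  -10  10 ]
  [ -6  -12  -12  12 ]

[[1, 2, 2, -2], [0, 0, 0, 0]]

R1 := -1/5·R1
  [  1    2    2  -2 ]
  [ -6  -12  -12  12 ]
R2 := R2 + 6·R1
  [ 1  2  2  -2 ]
  [ 0  0  0   0 ]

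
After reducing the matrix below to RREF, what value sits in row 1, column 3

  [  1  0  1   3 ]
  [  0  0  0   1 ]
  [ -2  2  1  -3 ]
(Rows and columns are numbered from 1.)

r3 := r3 + 2·r1
  [ 1  0  1  3 ]
  [ 0  0  0  1 ]
  [ 0  2  3  3 ]
r2 <=> r3
  [ 1  0  1  3 ]
  [ 0  2  3  3 ]
  [ 0  0  0  1 ]
r2 := 1/2·r2
  [ 1  0    1    3 ]
  [ 0  1  3/2  3/2 ]
  [ 0  0    0    1 ]
r2 := r2 − 3/2·r3
  [ 1  0    1  3 ]
  [ 0  1  3/2  0 ]
  [ 0  0    0  1 ]
r1 := r1 − 3·r3
  [ 1  0    1  0 ]
  [ 0  1  3/2  0 ]
  [ 0  0    0  1 ]

1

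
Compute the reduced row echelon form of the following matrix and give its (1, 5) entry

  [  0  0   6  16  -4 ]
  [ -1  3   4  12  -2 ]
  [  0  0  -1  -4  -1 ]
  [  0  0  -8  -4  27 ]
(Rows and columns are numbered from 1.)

1

ρ1 <-> ρ2
  [ -1  3   4  12  -2 ]
  [  0  0   6  16  -4 ]
  [  0  0  -1  -4  -1 ]
  [  0  0  -8  -4  27 ]
ρ1 := -1·ρ1
  [ 1  -3  -4  -12   2 ]
  [ 0   0   6   16  -4 ]
  [ 0   0  -1   -4  -1 ]
  [ 0   0  -8   -4  27 ]
ρ2 := 1/6·ρ2
  [ 1  -3  -4  -12     2 ]
  [ 0   0   1  8/3  -2/3 ]
  [ 0   0  -1   -4    -1 ]
  [ 0   0  -8   -4    27 ]
ρ3 := ρ3 + ρ2
  [ 1  -3  -4   -12     2 ]
  [ 0   0   1   8/3  -2/3 ]
  [ 0   0   0  -4/3  -5/3 ]
  [ 0   0  -8    -4    27 ]
ρ4 := ρ4 + 8·ρ2
  [ 1  -3  -4   -12     2 ]
  [ 0   0   1   8/3  -2/3 ]
  [ 0   0   0  -4/3  -5/3 ]
  [ 0   0   0  52/3  65/3 ]
ρ3 := -3/4·ρ3
  [ 1  -3  -4   -12     2 ]
  [ 0   0   1   8/3  -2/3 ]
  [ 0   0   0     1   5/4 ]
  [ 0   0   0  52/3  65/3 ]
ρ4 := ρ4 − 52/3·ρ3
  [ 1  -3  -4  -12     2 ]
  [ 0   0   1  8/3  -2/3 ]
  [ 0   0   0    1   5/4 ]
  [ 0   0   0    0     0 ]
ρ2 := ρ2 − 8/3·ρ3
  [ 1  -3  -4  -12    2 ]
  [ 0   0   1    0   -4 ]
  [ 0   0   0    1  5/4 ]
  [ 0   0   0    0    0 ]
ρ1 := ρ1 + 12·ρ3
  [ 1  -3  -4  0   17 ]
  [ 0   0   1  0   -4 ]
  [ 0   0   0  1  5/4 ]
  [ 0   0   0  0    0 ]
ρ1 := ρ1 + 4·ρ2
  [ 1  -3  0  0    1 ]
  [ 0   0  1  0   -4 ]
  [ 0   0  0  1  5/4 ]
  [ 0   0  0  0    0 ]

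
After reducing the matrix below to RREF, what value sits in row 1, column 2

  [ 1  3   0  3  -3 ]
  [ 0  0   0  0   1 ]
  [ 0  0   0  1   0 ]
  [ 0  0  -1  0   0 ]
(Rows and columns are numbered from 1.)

3

ρ2 <=> ρ4
  [ 1  3   0  3  -3 ]
  [ 0  0  -1  0   0 ]
  [ 0  0   0  1   0 ]
  [ 0  0   0  0   1 ]
ρ2 ← -1·ρ2
  [ 1  3  0  3  -3 ]
  [ 0  0  1  0   0 ]
  [ 0  0  0  1   0 ]
  [ 0  0  0  0   1 ]
ρ1 ← ρ1 + 3·ρ4
  [ 1  3  0  3  0 ]
  [ 0  0  1  0  0 ]
  [ 0  0  0  1  0 ]
  [ 0  0  0  0  1 ]
ρ1 ← ρ1 − 3·ρ3
  [ 1  3  0  0  0 ]
  [ 0  0  1  0  0 ]
  [ 0  0  0  1  0 ]
  [ 0  0  0  0  1 ]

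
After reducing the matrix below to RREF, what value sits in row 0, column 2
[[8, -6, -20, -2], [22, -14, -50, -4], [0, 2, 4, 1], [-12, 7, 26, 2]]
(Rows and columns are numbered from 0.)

r1 → 1/8·r1
r2 → r2 − 22·r1
r4 → r4 + 12·r1
r2 → 2/5·r2
r3 → r3 − 2·r2
r4 → r4 + 2·r2
r3 → -5·r3
r4 → r4 − 1/5·r3
r2 → r2 − 3/5·r3
r1 → r1 + 1/4·r3
r1 → r1 + 3/4·r2

-1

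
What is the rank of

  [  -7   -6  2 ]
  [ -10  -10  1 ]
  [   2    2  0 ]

rank = 3

R1 → -1/7·R1
  [   1  6/7  -2/7 ]
  [ -10  -10     1 ]
  [   2    2     0 ]
R2 → R2 + 10·R1
  [ 1    6/7   -2/7 ]
  [ 0  -10/7  -13/7 ]
  [ 2      2      0 ]
R3 → R3 − 2·R1
  [ 1    6/7   -2/7 ]
  [ 0  -10/7  -13/7 ]
  [ 0    2/7    4/7 ]
R2 → -7/10·R2
  [ 1  6/7   -2/7 ]
  [ 0    1  13/10 ]
  [ 0  2/7    4/7 ]
R3 → R3 − 2/7·R2
  [ 1  6/7   -2/7 ]
  [ 0    1  13/10 ]
  [ 0    0    1/5 ]
R3 → 5·R3
  [ 1  6/7   -2/7 ]
  [ 0    1  13/10 ]
  [ 0    0      1 ]
R2 → R2 − 13/10·R3
  [ 1  6/7  -2/7 ]
  [ 0    1     0 ]
  [ 0    0     1 ]
R1 → R1 + 2/7·R3
  [ 1  6/7  0 ]
  [ 0    1  0 ]
  [ 0    0  1 ]
R1 → R1 − 6/7·R2
  [ 1  0  0 ]
  [ 0  1  0 ]
  [ 0  0  1 ]
The reduced form has 3 nonzero rows.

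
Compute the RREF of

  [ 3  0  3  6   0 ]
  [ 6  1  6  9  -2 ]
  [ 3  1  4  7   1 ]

[[1, 0, 0, -2, -3], [0, 1, 0, -3, -2], [0, 0, 1, 4, 3]]

r1 → 1/3·r1
r2 → r2 − 6·r1
r3 → r3 − 3·r1
r3 → r3 − r2
r1 → r1 − r3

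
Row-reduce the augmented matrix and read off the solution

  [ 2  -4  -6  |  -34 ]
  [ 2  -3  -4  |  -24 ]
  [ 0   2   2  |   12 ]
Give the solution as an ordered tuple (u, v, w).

(-1, 2, 4)

ρ1 ← 1/2·ρ1
  [ 1  -2  -3  |  -17 ]
  [ 2  -3  -4  |  -24 ]
  [ 0   2   2  |   12 ]
ρ2 ← ρ2 − 2·ρ1
  [ 1  -2  -3  |  -17 ]
  [ 0   1   2  |   10 ]
  [ 0   2   2  |   12 ]
ρ3 ← ρ3 − 2·ρ2
  [ 1  -2  -3  |  -17 ]
  [ 0   1   2  |   10 ]
  [ 0   0  -2  |   -8 ]
ρ3 ← -1/2·ρ3
  [ 1  -2  -3  |  -17 ]
  [ 0   1   2  |   10 ]
  [ 0   0   1  |    4 ]
ρ2 ← ρ2 − 2·ρ3
  [ 1  -2  -3  |  -17 ]
  [ 0   1   0  |    2 ]
  [ 0   0   1  |    4 ]
ρ1 ← ρ1 + 3·ρ3
  [ 1  -2  0  |  -5 ]
  [ 0   1  0  |   2 ]
  [ 0   0  1  |   4 ]
ρ1 ← ρ1 + 2·ρ2
  [ 1  0  0  |  -1 ]
  [ 0  1  0  |   2 ]
  [ 0  0  1  |   4 ]
Reading off the last column: u = -1, v = 2, w = 4.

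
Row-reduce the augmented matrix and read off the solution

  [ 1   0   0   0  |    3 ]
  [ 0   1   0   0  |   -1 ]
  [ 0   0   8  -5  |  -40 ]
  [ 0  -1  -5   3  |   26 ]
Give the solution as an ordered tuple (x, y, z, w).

ρ4 -> ρ4 + ρ2
  [ 1  0   0   0  |    3 ]
  [ 0  1   0   0  |   -1 ]
  [ 0  0   8  -5  |  -40 ]
  [ 0  0  -5   3  |   25 ]
ρ3 -> 1/8·ρ3
  [ 1  0   0     0  |   3 ]
  [ 0  1   0     0  |  -1 ]
  [ 0  0   1  -5/8  |  -5 ]
  [ 0  0  -5     3  |  25 ]
ρ4 -> ρ4 + 5·ρ3
  [ 1  0  0     0  |   3 ]
  [ 0  1  0     0  |  -1 ]
  [ 0  0  1  -5/8  |  -5 ]
  [ 0  0  0  -1/8  |   0 ]
ρ4 -> -8·ρ4
  [ 1  0  0     0  |   3 ]
  [ 0  1  0     0  |  -1 ]
  [ 0  0  1  -5/8  |  -5 ]
  [ 0  0  0     1  |   0 ]
ρ3 -> ρ3 + 5/8·ρ4
  [ 1  0  0  0  |   3 ]
  [ 0  1  0  0  |  -1 ]
  [ 0  0  1  0  |  -5 ]
  [ 0  0  0  1  |   0 ]
Reading off the last column: x = 3, y = -1, z = -5, w = 0.

(3, -1, -5, 0)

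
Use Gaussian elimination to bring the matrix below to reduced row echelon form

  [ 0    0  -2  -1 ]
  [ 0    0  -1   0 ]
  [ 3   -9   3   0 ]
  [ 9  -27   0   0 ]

ρ1 ↔ ρ3
  [ 3   -9   3   0 ]
  [ 0    0  -1   0 ]
  [ 0    0  -2  -1 ]
  [ 9  -27   0   0 ]
ρ1 → 1/3·ρ1
  [ 1   -3   1   0 ]
  [ 0    0  -1   0 ]
  [ 0    0  -2  -1 ]
  [ 9  -27   0   0 ]
ρ4 → ρ4 − 9·ρ1
  [ 1  -3   1   0 ]
  [ 0   0  -1   0 ]
  [ 0   0  -2  -1 ]
  [ 0   0  -9   0 ]
ρ2 → -1·ρ2
  [ 1  -3   1   0 ]
  [ 0   0   1   0 ]
  [ 0   0  -2  -1 ]
  [ 0   0  -9   0 ]
ρ3 → ρ3 + 2·ρ2
  [ 1  -3   1   0 ]
  [ 0   0   1   0 ]
  [ 0   0   0  -1 ]
  [ 0   0  -9   0 ]
ρ4 → ρ4 + 9·ρ2
  [ 1  -3  1   0 ]
  [ 0   0  1   0 ]
  [ 0   0  0  -1 ]
  [ 0   0  0   0 ]
ρ3 → -1·ρ3
  [ 1  -3  1  0 ]
  [ 0   0  1  0 ]
  [ 0   0  0  1 ]
  [ 0   0  0  0 ]
ρ1 → ρ1 − ρ2
  [ 1  -3  0  0 ]
  [ 0   0  1  0 ]
  [ 0   0  0  1 ]
  [ 0   0  0  0 ]

[[1, -3, 0, 0], [0, 0, 1, 0], [0, 0, 0, 1], [0, 0, 0, 0]]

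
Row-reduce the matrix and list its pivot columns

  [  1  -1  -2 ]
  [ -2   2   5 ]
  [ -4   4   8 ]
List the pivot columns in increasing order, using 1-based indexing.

R2 → R2 + 2·R1
  [  1  -1  -2 ]
  [  0   0   1 ]
  [ -4   4   8 ]
R3 → R3 + 4·R1
  [ 1  -1  -2 ]
  [ 0   0   1 ]
  [ 0   0   0 ]
R1 → R1 + 2·R2
  [ 1  -1  0 ]
  [ 0   0  1 ]
  [ 0   0  0 ]
Pivot columns are the columns containing a leading 1.

1, 3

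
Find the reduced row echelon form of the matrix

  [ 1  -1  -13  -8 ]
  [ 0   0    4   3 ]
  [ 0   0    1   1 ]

[[1, -1, 0, 0], [0, 0, 1, 0], [0, 0, 0, 1]]

r2 := 1/4·r2
  [ 1  -1  -13   -8 ]
  [ 0   0    1  3/4 ]
  [ 0   0    1    1 ]
r3 := r3 − r2
  [ 1  -1  -13   -8 ]
  [ 0   0    1  3/4 ]
  [ 0   0    0  1/4 ]
r3 := 4·r3
  [ 1  -1  -13   -8 ]
  [ 0   0    1  3/4 ]
  [ 0   0    0    1 ]
r2 := r2 − 3/4·r3
  [ 1  -1  -13  -8 ]
  [ 0   0    1   0 ]
  [ 0   0    0   1 ]
r1 := r1 + 8·r3
  [ 1  -1  -13  0 ]
  [ 0   0    1  0 ]
  [ 0   0    0  1 ]
r1 := r1 + 13·r2
  [ 1  -1  0  0 ]
  [ 0   0  1  0 ]
  [ 0   0  0  1 ]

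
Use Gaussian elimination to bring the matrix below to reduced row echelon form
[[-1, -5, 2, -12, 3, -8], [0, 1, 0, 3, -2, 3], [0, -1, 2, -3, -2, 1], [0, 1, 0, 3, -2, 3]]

[[1, 0, 0, -3, 3, -3], [0, 1, 0, 3, -2, 3], [0, 0, 1, 0, -2, 2], [0, 0, 0, 0, 0, 0]]

r1 → -1·r1
  [ 1   5  -2  12  -3  8 ]
  [ 0   1   0   3  -2  3 ]
  [ 0  -1   2  -3  -2  1 ]
  [ 0   1   0   3  -2  3 ]
r3 → r3 + r2
  [ 1  5  -2  12  -3  8 ]
  [ 0  1   0   3  -2  3 ]
  [ 0  0   2   0  -4  4 ]
  [ 0  1   0   3  -2  3 ]
r4 → r4 − r2
  [ 1  5  -2  12  -3  8 ]
  [ 0  1   0   3  -2  3 ]
  [ 0  0   2   0  -4  4 ]
  [ 0  0   0   0   0  0 ]
r3 → 1/2·r3
  [ 1  5  -2  12  -3  8 ]
  [ 0  1   0   3  -2  3 ]
  [ 0  0   1   0  -2  2 ]
  [ 0  0   0   0   0  0 ]
r1 → r1 + 2·r3
  [ 1  5  0  12  -7  12 ]
  [ 0  1  0   3  -2   3 ]
  [ 0  0  1   0  -2   2 ]
  [ 0  0  0   0   0   0 ]
r1 → r1 − 5·r2
  [ 1  0  0  -3   3  -3 ]
  [ 0  1  0   3  -2   3 ]
  [ 0  0  1   0  -2   2 ]
  [ 0  0  0   0   0   0 ]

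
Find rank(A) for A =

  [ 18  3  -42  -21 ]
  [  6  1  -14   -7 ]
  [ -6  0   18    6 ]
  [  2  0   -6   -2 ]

ρ1 ← 1/18·ρ1
  [  1  1/6  -7/3  -7/6 ]
  [  6    1   -14    -7 ]
  [ -6    0    18     6 ]
  [  2    0    -6    -2 ]
ρ2 ← ρ2 − 6·ρ1
  [  1  1/6  -7/3  -7/6 ]
  [  0    0     0     0 ]
  [ -6    0    18     6 ]
  [  2    0    -6    -2 ]
ρ3 ← ρ3 + 6·ρ1
  [ 1  1/6  -7/3  -7/6 ]
  [ 0    0     0     0 ]
  [ 0    1     4    -1 ]
  [ 2    0    -6    -2 ]
ρ4 ← ρ4 − 2·ρ1
  [ 1   1/6  -7/3  -7/6 ]
  [ 0     0     0     0 ]
  [ 0     1     4    -1 ]
  [ 0  -1/3  -4/3   1/3 ]
ρ2 <=> ρ3
  [ 1   1/6  -7/3  -7/6 ]
  [ 0     1     4    -1 ]
  [ 0     0     0     0 ]
  [ 0  -1/3  -4/3   1/3 ]
ρ4 ← ρ4 + 1/3·ρ2
  [ 1  1/6  -7/3  -7/6 ]
  [ 0    1     4    -1 ]
  [ 0    0     0     0 ]
  [ 0    0     0     0 ]
ρ1 ← ρ1 − 1/6·ρ2
  [ 1  0  -3  -1 ]
  [ 0  1   4  -1 ]
  [ 0  0   0   0 ]
  [ 0  0   0   0 ]
The reduced form has 2 nonzero rows.

rank = 2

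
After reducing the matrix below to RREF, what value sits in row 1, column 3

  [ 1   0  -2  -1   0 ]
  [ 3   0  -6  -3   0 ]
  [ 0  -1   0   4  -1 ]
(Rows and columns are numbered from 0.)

Subtract 3 times r1 from r2.
  [ 1   0  -2  -1   0 ]
  [ 0   0   0   0   0 ]
  [ 0  -1   0   4  -1 ]
Swap r2 and r3.
  [ 1   0  -2  -1   0 ]
  [ 0  -1   0   4  -1 ]
  [ 0   0   0   0   0 ]
Multiply r2 by -1.
  [ 1  0  -2  -1  0 ]
  [ 0  1   0  -4  1 ]
  [ 0  0   0   0  0 ]

-4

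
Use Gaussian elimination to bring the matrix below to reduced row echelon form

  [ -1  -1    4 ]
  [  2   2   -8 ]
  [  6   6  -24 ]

[[1, 1, -4], [0, 0, 0], [0, 0, 0]]

Multiply R1 by -1.
  [ 1  1   -4 ]
  [ 2  2   -8 ]
  [ 6  6  -24 ]
Subtract 2 times R1 from R2.
  [ 1  1   -4 ]
  [ 0  0    0 ]
  [ 6  6  -24 ]
Subtract 6 times R1 from R3.
  [ 1  1  -4 ]
  [ 0  0   0 ]
  [ 0  0   0 ]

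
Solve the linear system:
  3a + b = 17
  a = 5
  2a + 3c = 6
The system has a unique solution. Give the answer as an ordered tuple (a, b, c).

(5, 2, -4/3)

Form the augmented matrix and row-reduce:
  [ 3  1  0  |  17 ]
  [ 1  0  0  |   5 ]
  [ 2  0  3  |   6 ]
Multiply r1 by 1/3.
Subtract r1 from r2.
Subtract 2 times r1 from r3.
Multiply r2 by -3.
Add 2/3 times r2 to r3.
Multiply r3 by 1/3.
Subtract 1/3 times r2 from r1.
Reading off the last column: a = 5, b = 2, c = -4/3.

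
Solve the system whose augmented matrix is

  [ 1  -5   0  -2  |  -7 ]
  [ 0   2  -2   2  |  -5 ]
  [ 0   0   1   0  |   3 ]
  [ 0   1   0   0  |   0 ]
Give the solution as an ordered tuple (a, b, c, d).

r2 -> 1/2·r2
r4 -> r4 − r2
r4 -> r4 − r3
r4 -> -1·r4
r2 -> r2 − r4
r1 -> r1 + 2·r4
r2 -> r2 + r3
r1 -> r1 + 5·r2
Reading off the last column: a = -6, b = 0, c = 3, d = 1/2.

(-6, 0, 3, 1/2)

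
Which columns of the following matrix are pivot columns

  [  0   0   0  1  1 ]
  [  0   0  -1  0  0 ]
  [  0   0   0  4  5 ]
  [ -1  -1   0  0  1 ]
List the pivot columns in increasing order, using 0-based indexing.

0, 2, 3, 4

ρ1 <-> ρ4
  [ -1  -1   0  0  1 ]
  [  0   0  -1  0  0 ]
  [  0   0   0  4  5 ]
  [  0   0   0  1  1 ]
ρ1 → -1·ρ1
  [ 1  1   0  0  -1 ]
  [ 0  0  -1  0   0 ]
  [ 0  0   0  4   5 ]
  [ 0  0   0  1   1 ]
ρ2 → -1·ρ2
  [ 1  1  0  0  -1 ]
  [ 0  0  1  0   0 ]
  [ 0  0  0  4   5 ]
  [ 0  0  0  1   1 ]
ρ3 → 1/4·ρ3
  [ 1  1  0  0   -1 ]
  [ 0  0  1  0    0 ]
  [ 0  0  0  1  5/4 ]
  [ 0  0  0  1    1 ]
ρ4 → ρ4 − ρ3
  [ 1  1  0  0    -1 ]
  [ 0  0  1  0     0 ]
  [ 0  0  0  1   5/4 ]
  [ 0  0  0  0  -1/4 ]
ρ4 → -4·ρ4
  [ 1  1  0  0   -1 ]
  [ 0  0  1  0    0 ]
  [ 0  0  0  1  5/4 ]
  [ 0  0  0  0    1 ]
ρ3 → ρ3 − 5/4·ρ4
  [ 1  1  0  0  -1 ]
  [ 0  0  1  0   0 ]
  [ 0  0  0  1   0 ]
  [ 0  0  0  0   1 ]
ρ1 → ρ1 + ρ4
  [ 1  1  0  0  0 ]
  [ 0  0  1  0  0 ]
  [ 0  0  0  1  0 ]
  [ 0  0  0  0  1 ]
Pivot columns are the columns containing a leading 1.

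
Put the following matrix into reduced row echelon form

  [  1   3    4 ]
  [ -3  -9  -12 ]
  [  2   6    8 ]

[[1, 3, 4], [0, 0, 0], [0, 0, 0]]

Add 3 times R1 to R2.
Subtract 2 times R1 from R3.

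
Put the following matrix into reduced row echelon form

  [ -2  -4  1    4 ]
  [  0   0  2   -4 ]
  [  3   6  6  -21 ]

Multiply R1 by -1/2.
  [ 1  2  -1/2   -2 ]
  [ 0  0     2   -4 ]
  [ 3  6     6  -21 ]
Subtract 3 times R1 from R3.
  [ 1  2  -1/2   -2 ]
  [ 0  0     2   -4 ]
  [ 0  0  15/2  -15 ]
Multiply R2 by 1/2.
  [ 1  2  -1/2   -2 ]
  [ 0  0     1   -2 ]
  [ 0  0  15/2  -15 ]
Subtract 15/2 times R2 from R3.
  [ 1  2  -1/2  -2 ]
  [ 0  0     1  -2 ]
  [ 0  0     0   0 ]
Add 1/2 times R2 to R1.
  [ 1  2  0  -3 ]
  [ 0  0  1  -2 ]
  [ 0  0  0   0 ]

[[1, 2, 0, -3], [0, 0, 1, -2], [0, 0, 0, 0]]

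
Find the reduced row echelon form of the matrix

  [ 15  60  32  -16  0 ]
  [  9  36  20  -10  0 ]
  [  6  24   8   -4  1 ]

[[1, 4, 0, 0, 0], [0, 0, 1, -1/2, 0], [0, 0, 0, 0, 1]]

Multiply ρ1 by 1/15.
  [ 1   4  32/15  -16/15  0 ]
  [ 9  36     20     -10  0 ]
  [ 6  24      8      -4  1 ]
Subtract 9 times ρ1 from ρ2.
  [ 1   4  32/15  -16/15  0 ]
  [ 0   0    4/5    -2/5  0 ]
  [ 6  24      8      -4  1 ]
Subtract 6 times ρ1 from ρ3.
  [ 1  4  32/15  -16/15  0 ]
  [ 0  0    4/5    -2/5  0 ]
  [ 0  0  -24/5    12/5  1 ]
Multiply ρ2 by 5/4.
  [ 1  4  32/15  -16/15  0 ]
  [ 0  0      1    -1/2  0 ]
  [ 0  0  -24/5    12/5  1 ]
Add 24/5 times ρ2 to ρ3.
  [ 1  4  32/15  -16/15  0 ]
  [ 0  0      1    -1/2  0 ]
  [ 0  0      0       0  1 ]
Subtract 32/15 times ρ2 from ρ1.
  [ 1  4  0     0  0 ]
  [ 0  0  1  -1/2  0 ]
  [ 0  0  0     0  1 ]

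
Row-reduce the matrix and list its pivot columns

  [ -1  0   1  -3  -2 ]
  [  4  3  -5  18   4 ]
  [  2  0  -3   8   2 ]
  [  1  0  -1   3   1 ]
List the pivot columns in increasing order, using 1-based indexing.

1, 2, 3, 5

R1 → -1·R1
  [ 1  0  -1   3  2 ]
  [ 4  3  -5  18  4 ]
  [ 2  0  -3   8  2 ]
  [ 1  0  -1   3  1 ]
R2 → R2 − 4·R1
  [ 1  0  -1  3   2 ]
  [ 0  3  -1  6  -4 ]
  [ 2  0  -3  8   2 ]
  [ 1  0  -1  3   1 ]
R3 → R3 − 2·R1
  [ 1  0  -1  3   2 ]
  [ 0  3  -1  6  -4 ]
  [ 0  0  -1  2  -2 ]
  [ 1  0  -1  3   1 ]
R4 → R4 − R1
  [ 1  0  -1  3   2 ]
  [ 0  3  -1  6  -4 ]
  [ 0  0  -1  2  -2 ]
  [ 0  0   0  0  -1 ]
R2 → 1/3·R2
  [ 1  0    -1  3     2 ]
  [ 0  1  -1/3  2  -4/3 ]
  [ 0  0    -1  2    -2 ]
  [ 0  0     0  0    -1 ]
R3 → -1·R3
  [ 1  0    -1   3     2 ]
  [ 0  1  -1/3   2  -4/3 ]
  [ 0  0     1  -2     2 ]
  [ 0  0     0   0    -1 ]
R4 → -1·R4
  [ 1  0    -1   3     2 ]
  [ 0  1  -1/3   2  -4/3 ]
  [ 0  0     1  -2     2 ]
  [ 0  0     0   0     1 ]
R3 → R3 − 2·R4
  [ 1  0    -1   3     2 ]
  [ 0  1  -1/3   2  -4/3 ]
  [ 0  0     1  -2     0 ]
  [ 0  0     0   0     1 ]
R2 → R2 + 4/3·R4
  [ 1  0    -1   3  2 ]
  [ 0  1  -1/3   2  0 ]
  [ 0  0     1  -2  0 ]
  [ 0  0     0   0  1 ]
R1 → R1 − 2·R4
  [ 1  0    -1   3  0 ]
  [ 0  1  -1/3   2  0 ]
  [ 0  0     1  -2  0 ]
  [ 0  0     0   0  1 ]
R2 → R2 + 1/3·R3
  [ 1  0  -1    3  0 ]
  [ 0  1   0  4/3  0 ]
  [ 0  0   1   -2  0 ]
  [ 0  0   0    0  1 ]
R1 → R1 + R3
  [ 1  0  0    1  0 ]
  [ 0  1  0  4/3  0 ]
  [ 0  0  1   -2  0 ]
  [ 0  0  0    0  1 ]
Pivot columns are the columns containing a leading 1.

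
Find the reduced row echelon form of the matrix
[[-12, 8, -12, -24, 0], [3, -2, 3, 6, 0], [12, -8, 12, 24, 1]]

[[1, -2/3, 1, 2, 0], [0, 0, 0, 0, 1], [0, 0, 0, 0, 0]]

Multiply ρ1 by -1/12.
  [  1  -2/3   1   2  0 ]
  [  3    -2   3   6  0 ]
  [ 12    -8  12  24  1 ]
Subtract 3 times ρ1 from ρ2.
  [  1  -2/3   1   2  0 ]
  [  0     0   0   0  0 ]
  [ 12    -8  12  24  1 ]
Subtract 12 times ρ1 from ρ3.
  [ 1  -2/3  1  2  0 ]
  [ 0     0  0  0  0 ]
  [ 0     0  0  0  1 ]
Swap ρ2 and ρ3.
  [ 1  -2/3  1  2  0 ]
  [ 0     0  0  0  1 ]
  [ 0     0  0  0  0 ]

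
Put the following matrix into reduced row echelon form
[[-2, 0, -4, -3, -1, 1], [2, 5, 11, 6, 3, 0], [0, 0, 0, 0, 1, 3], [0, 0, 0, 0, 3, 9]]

ρ1 := -1/2·ρ1
ρ2 := ρ2 − 2·ρ1
ρ2 := 1/5·ρ2
ρ4 := ρ4 − 3·ρ3
ρ2 := ρ2 − 2/5·ρ3
ρ1 := ρ1 − 1/2·ρ3

[[1, 0, 2, 3/2, 0, -2], [0, 1, 7/5, 3/5, 0, -1], [0, 0, 0, 0, 1, 3], [0, 0, 0, 0, 0, 0]]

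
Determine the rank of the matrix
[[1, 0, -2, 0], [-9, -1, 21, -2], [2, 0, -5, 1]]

rank = 3

R2 -> R2 + 9·R1
  [ 1   0  -2   0 ]
  [ 0  -1   3  -2 ]
  [ 2   0  -5   1 ]
R3 -> R3 − 2·R1
  [ 1   0  -2   0 ]
  [ 0  -1   3  -2 ]
  [ 0   0  -1   1 ]
R2 -> -1·R2
  [ 1  0  -2  0 ]
  [ 0  1  -3  2 ]
  [ 0  0  -1  1 ]
R3 -> -1·R3
  [ 1  0  -2   0 ]
  [ 0  1  -3   2 ]
  [ 0  0   1  -1 ]
R2 -> R2 + 3·R3
  [ 1  0  -2   0 ]
  [ 0  1   0  -1 ]
  [ 0  0   1  -1 ]
R1 -> R1 + 2·R3
  [ 1  0  0  -2 ]
  [ 0  1  0  -1 ]
  [ 0  0  1  -1 ]
The reduced form has 3 nonzero rows.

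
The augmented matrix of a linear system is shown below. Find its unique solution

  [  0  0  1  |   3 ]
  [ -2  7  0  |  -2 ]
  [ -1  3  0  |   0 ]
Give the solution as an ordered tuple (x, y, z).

Swap ρ1 and ρ2.
  [ -2  7  0  |  -2 ]
  [  0  0  1  |   3 ]
  [ -1  3  0  |   0 ]
Multiply ρ1 by -1/2.
  [  1  -7/2  0  |  1 ]
  [  0     0  1  |  3 ]
  [ -1     3  0  |  0 ]
Add ρ1 to ρ3.
  [ 1  -7/2  0  |  1 ]
  [ 0     0  1  |  3 ]
  [ 0  -1/2  0  |  1 ]
Swap ρ2 and ρ3.
  [ 1  -7/2  0  |  1 ]
  [ 0  -1/2  0  |  1 ]
  [ 0     0  1  |  3 ]
Multiply ρ2 by -2.
  [ 1  -7/2  0  |   1 ]
  [ 0     1  0  |  -2 ]
  [ 0     0  1  |   3 ]
Add 7/2 times ρ2 to ρ1.
  [ 1  0  0  |  -6 ]
  [ 0  1  0  |  -2 ]
  [ 0  0  1  |   3 ]
Reading off the last column: x = -6, y = -2, z = 3.

(-6, -2, 3)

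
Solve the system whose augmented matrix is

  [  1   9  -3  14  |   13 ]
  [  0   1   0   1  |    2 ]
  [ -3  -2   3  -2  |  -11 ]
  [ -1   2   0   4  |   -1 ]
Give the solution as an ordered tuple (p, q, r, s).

(1, 4, -4/3, -2)

ρ3 → ρ3 + 3·ρ1
  [  1   9  -3  14  |  13 ]
  [  0   1   0   1  |   2 ]
  [  0  25  -6  40  |  28 ]
  [ -1   2   0   4  |  -1 ]
ρ4 → ρ4 + ρ1
  [ 1   9  -3  14  |  13 ]
  [ 0   1   0   1  |   2 ]
  [ 0  25  -6  40  |  28 ]
  [ 0  11  -3  18  |  12 ]
ρ3 → ρ3 − 25·ρ2
  [ 1   9  -3  14  |   13 ]
  [ 0   1   0   1  |    2 ]
  [ 0   0  -6  15  |  -22 ]
  [ 0  11  -3  18  |   12 ]
ρ4 → ρ4 − 11·ρ2
  [ 1  9  -3  14  |   13 ]
  [ 0  1   0   1  |    2 ]
  [ 0  0  -6  15  |  -22 ]
  [ 0  0  -3   7  |  -10 ]
ρ3 → -1/6·ρ3
  [ 1  9  -3    14  |    13 ]
  [ 0  1   0     1  |     2 ]
  [ 0  0   1  -5/2  |  11/3 ]
  [ 0  0  -3     7  |   -10 ]
ρ4 → ρ4 + 3·ρ3
  [ 1  9  -3    14  |    13 ]
  [ 0  1   0     1  |     2 ]
  [ 0  0   1  -5/2  |  11/3 ]
  [ 0  0   0  -1/2  |     1 ]
ρ4 → -2·ρ4
  [ 1  9  -3    14  |    13 ]
  [ 0  1   0     1  |     2 ]
  [ 0  0   1  -5/2  |  11/3 ]
  [ 0  0   0     1  |    -2 ]
ρ3 → ρ3 + 5/2·ρ4
  [ 1  9  -3  14  |    13 ]
  [ 0  1   0   1  |     2 ]
  [ 0  0   1   0  |  -4/3 ]
  [ 0  0   0   1  |    -2 ]
ρ2 → ρ2 − ρ4
  [ 1  9  -3  14  |    13 ]
  [ 0  1   0   0  |     4 ]
  [ 0  0   1   0  |  -4/3 ]
  [ 0  0   0   1  |    -2 ]
ρ1 → ρ1 − 14·ρ4
  [ 1  9  -3  0  |    41 ]
  [ 0  1   0  0  |     4 ]
  [ 0  0   1  0  |  -4/3 ]
  [ 0  0   0  1  |    -2 ]
ρ1 → ρ1 + 3·ρ3
  [ 1  9  0  0  |    37 ]
  [ 0  1  0  0  |     4 ]
  [ 0  0  1  0  |  -4/3 ]
  [ 0  0  0  1  |    -2 ]
ρ1 → ρ1 − 9·ρ2
  [ 1  0  0  0  |     1 ]
  [ 0  1  0  0  |     4 ]
  [ 0  0  1  0  |  -4/3 ]
  [ 0  0  0  1  |    -2 ]
Reading off the last column: p = 1, q = 4, r = -4/3, s = -2.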